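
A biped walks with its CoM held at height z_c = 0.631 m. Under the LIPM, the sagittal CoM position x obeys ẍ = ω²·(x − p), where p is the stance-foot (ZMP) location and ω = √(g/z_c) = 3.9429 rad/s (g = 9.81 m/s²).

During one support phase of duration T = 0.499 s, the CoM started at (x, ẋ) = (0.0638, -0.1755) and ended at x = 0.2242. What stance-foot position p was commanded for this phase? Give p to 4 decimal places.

ωT = 3.9429·0.499 = 1.967507; cosh(ωT) = 3.646314, sinh(ωT) = 3.506509
x(T) = p + (x₀−p)·cosh(ωT) + (ẋ₀/ω)·sinh(ωT) ⇒ p·(1 − cosh) = x(T) − x₀·cosh − (ẋ₀/ω)·sinh
numerator   = 0.2242 − (0.0638)·3.646314 − (-0.1755/3.9429)·3.506509 = 0.147641
denominator = 1 − 3.646314 = -2.646314
p = 0.147641 / -2.646314 = -0.0558

p = -0.0558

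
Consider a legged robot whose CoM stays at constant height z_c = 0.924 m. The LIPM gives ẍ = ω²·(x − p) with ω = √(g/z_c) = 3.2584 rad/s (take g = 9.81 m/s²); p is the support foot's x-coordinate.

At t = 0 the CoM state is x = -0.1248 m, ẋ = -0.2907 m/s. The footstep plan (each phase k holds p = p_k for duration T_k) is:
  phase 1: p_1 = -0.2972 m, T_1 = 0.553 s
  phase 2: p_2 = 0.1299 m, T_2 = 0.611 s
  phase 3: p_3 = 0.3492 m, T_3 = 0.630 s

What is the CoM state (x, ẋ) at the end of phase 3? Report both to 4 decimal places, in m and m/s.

x = 1.6761, ẋ = 4.4372

phase 1: p=-0.2972, T=0.553, ωT=1.801895, cosh=3.113055, sinh=2.948069; start (x,ẋ)=(-0.124800, -0.290700) → end (x,ẋ)=(-0.023523, 0.751107)
phase 2: p=0.1299, T=0.611, ωT=1.990882, cosh=3.729283, sinh=3.592708; start (x,ẋ)=(-0.023523, 0.751107) → end (x,ẋ)=(0.385912, 1.005048)
phase 3: p=0.3492, T=0.630, ωT=2.052792, cosh=3.958998, sinh=3.830622; start (x,ẋ)=(0.385912, 1.005048) → end (x,ẋ)=(1.676093, 4.437215)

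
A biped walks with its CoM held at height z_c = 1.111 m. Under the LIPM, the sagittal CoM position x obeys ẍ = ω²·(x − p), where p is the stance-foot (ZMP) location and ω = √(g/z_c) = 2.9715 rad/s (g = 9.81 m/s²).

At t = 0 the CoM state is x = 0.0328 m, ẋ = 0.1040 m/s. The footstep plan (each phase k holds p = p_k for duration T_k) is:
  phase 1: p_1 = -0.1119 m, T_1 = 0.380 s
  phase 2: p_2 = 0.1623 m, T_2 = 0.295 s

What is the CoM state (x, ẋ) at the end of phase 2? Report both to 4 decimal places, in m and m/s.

phase 1: p=-0.1119, T=0.380, ωT=1.129170, cosh=1.708195, sinh=1.384893; start (x,ẋ)=(0.032800, 0.104000) → end (x,ẋ)=(0.183746, 0.773123)
phase 2: p=0.1623, T=0.295, ωT=0.876592, cosh=1.409449, sinh=0.993250; start (x,ẋ)=(0.183746, 0.773123) → end (x,ẋ)=(0.450950, 1.152974)

x = 0.4510, ẋ = 1.1530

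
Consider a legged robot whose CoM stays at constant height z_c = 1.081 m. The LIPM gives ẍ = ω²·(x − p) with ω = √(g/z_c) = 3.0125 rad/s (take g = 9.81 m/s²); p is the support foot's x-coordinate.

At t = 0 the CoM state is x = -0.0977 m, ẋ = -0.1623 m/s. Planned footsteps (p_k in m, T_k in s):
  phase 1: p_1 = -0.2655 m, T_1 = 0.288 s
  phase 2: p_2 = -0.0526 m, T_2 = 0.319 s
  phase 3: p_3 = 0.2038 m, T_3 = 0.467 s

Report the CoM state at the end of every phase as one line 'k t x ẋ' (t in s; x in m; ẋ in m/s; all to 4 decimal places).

phase 1: p=-0.2655, T=0.288, ωT=0.867600, cosh=1.400574, sinh=0.980615; start (x,ẋ)=(-0.097700, -0.162300) → end (x,ẋ)=(-0.083315, 0.268386)
phase 2: p=-0.0526, T=0.319, ωT=0.960988, cosh=1.498396, sinh=1.115881; start (x,ẋ)=(-0.083315, 0.268386) → end (x,ẋ)=(0.000791, 0.298897)
phase 3: p=0.2038, T=0.467, ωT=1.406838, cosh=2.163970, sinh=1.919053; start (x,ẋ)=(0.000791, 0.298897) → end (x,ẋ)=(-0.045098, -0.526818)

1 0.2880 -0.0833 0.2684
2 0.6070 0.0008 0.2989
3 1.0740 -0.0451 -0.5268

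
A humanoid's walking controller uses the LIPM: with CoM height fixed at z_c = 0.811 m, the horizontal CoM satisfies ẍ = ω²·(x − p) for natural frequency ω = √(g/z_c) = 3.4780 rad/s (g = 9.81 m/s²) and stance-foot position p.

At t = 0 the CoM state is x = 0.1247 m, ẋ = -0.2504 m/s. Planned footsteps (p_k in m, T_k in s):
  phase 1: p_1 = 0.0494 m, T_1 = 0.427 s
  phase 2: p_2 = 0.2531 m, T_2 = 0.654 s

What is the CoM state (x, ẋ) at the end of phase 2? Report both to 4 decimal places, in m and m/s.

phase 1: p=0.0494, T=0.427, ωT=1.485106, cosh=2.320956, sinh=2.094478; start (x,ẋ)=(0.124700, -0.250400) → end (x,ẋ)=(0.073375, -0.032638)
phase 2: p=0.2531, T=0.654, ωT=2.274612, cosh=4.913491, sinh=4.810654; start (x,ẋ)=(0.073375, -0.032638) → end (x,ẋ)=(-0.675119, -3.167421)

x = -0.6751, ẋ = -3.1674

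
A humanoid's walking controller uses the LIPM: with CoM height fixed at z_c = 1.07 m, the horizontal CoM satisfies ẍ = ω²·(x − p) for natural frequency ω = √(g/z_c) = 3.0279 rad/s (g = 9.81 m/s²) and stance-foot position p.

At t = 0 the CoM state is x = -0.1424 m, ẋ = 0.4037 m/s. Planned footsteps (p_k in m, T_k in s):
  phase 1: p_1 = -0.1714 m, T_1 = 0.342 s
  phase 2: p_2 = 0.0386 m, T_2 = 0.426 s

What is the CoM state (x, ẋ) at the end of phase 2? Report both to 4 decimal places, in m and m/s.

x = 0.4536, ẋ = 1.4625

phase 1: p=-0.1714, T=0.342, ωT=1.035542, cosh=1.585833, sinh=1.230799; start (x,ẋ)=(-0.142400, 0.403700) → end (x,ẋ)=(0.038688, 0.748276)
phase 2: p=0.0386, T=0.426, ωT=1.289885, cosh=1.953836, sinh=1.678534; start (x,ẋ)=(0.038688, 0.748276) → end (x,ẋ)=(0.453582, 1.462454)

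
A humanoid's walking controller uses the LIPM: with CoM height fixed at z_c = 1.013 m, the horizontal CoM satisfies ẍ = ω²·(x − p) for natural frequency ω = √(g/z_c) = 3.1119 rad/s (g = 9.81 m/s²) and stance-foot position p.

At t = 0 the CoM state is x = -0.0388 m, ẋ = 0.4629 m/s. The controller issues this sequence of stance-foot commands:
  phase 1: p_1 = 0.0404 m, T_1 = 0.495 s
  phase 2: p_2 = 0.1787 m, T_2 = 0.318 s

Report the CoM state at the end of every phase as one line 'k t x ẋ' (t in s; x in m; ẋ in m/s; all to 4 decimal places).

phase 1: p=0.0404, T=0.495, ωT=1.540390, cosh=2.440355, sinh=2.226057; start (x,ẋ)=(-0.038800, 0.462900) → end (x,ẋ)=(0.178253, 0.581001)
phase 2: p=0.1787, T=0.318, ωT=0.989584, cosh=1.530923, sinh=1.159192; start (x,ẋ)=(0.178253, 0.581001) → end (x,ẋ)=(0.394441, 0.887857)

1 0.4950 0.1783 0.5810
2 0.8130 0.3944 0.8879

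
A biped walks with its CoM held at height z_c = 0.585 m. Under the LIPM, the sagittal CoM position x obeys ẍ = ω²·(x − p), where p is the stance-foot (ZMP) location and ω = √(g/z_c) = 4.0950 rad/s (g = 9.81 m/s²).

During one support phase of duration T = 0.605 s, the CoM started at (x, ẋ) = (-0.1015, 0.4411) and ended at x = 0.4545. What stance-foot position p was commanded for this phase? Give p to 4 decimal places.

p = -0.0853

ωT = 4.0950·0.605 = 2.477475; cosh(ωT) = 5.997553, sinh(ωT) = 5.913598
x(T) = p + (x₀−p)·cosh(ωT) + (ẋ₀/ω)·sinh(ωT) ⇒ p·(1 − cosh) = x(T) − x₀·cosh − (ẋ₀/ω)·sinh
numerator   = 0.4545 − (-0.1015)·5.997553 − (0.4411/4.0950)·5.913598 = 0.426258
denominator = 1 − 5.997553 = -4.997553
p = 0.426258 / -4.997553 = -0.0853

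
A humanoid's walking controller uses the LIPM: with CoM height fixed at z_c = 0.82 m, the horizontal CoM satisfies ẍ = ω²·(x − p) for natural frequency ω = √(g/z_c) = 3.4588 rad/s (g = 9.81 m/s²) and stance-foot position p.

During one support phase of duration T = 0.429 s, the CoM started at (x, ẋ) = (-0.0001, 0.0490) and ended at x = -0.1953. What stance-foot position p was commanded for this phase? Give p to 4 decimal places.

p = 0.1704

ωT = 3.4588·0.429 = 1.483825; cosh(ωT) = 2.318275, sinh(ωT) = 2.091507
x(T) = p + (x₀−p)·cosh(ωT) + (ẋ₀/ω)·sinh(ωT) ⇒ p·(1 − cosh) = x(T) − x₀·cosh − (ẋ₀/ω)·sinh
numerator   = -0.1953 − (-0.0001)·2.318275 − (0.0490/3.4588)·2.091507 = -0.224698
denominator = 1 − 2.318275 = -1.318275
p = -0.224698 / -1.318275 = 0.1704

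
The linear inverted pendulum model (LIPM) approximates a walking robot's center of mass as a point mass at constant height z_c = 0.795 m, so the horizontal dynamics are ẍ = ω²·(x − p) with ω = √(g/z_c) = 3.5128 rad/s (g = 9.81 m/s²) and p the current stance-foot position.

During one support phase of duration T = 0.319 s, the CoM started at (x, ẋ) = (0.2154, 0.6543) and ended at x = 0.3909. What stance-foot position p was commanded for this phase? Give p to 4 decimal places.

p = 0.3299

ωT = 3.5128·0.319 = 1.120583; cosh(ωT) = 1.696366, sinh(ωT) = 1.370276
x(T) = p + (x₀−p)·cosh(ωT) + (ẋ₀/ω)·sinh(ωT) ⇒ p·(1 − cosh) = x(T) − x₀·cosh − (ẋ₀/ω)·sinh
numerator   = 0.3909 − (0.2154)·1.696366 − (0.6543/3.5128)·1.370276 = -0.229727
denominator = 1 − 1.696366 = -0.696366
p = -0.229727 / -0.696366 = 0.3299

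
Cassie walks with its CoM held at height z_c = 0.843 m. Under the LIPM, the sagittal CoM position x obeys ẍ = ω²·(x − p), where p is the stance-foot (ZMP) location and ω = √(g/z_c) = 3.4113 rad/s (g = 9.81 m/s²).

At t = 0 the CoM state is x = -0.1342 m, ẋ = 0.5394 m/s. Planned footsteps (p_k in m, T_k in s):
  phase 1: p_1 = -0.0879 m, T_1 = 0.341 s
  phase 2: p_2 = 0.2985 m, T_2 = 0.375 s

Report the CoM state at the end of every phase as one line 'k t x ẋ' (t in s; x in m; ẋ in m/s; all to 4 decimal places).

1 0.3410 0.0591 0.7193
2 0.7160 0.1846 0.0388

phase 1: p=-0.0879, T=0.341, ωT=1.163253, cosh=1.756398, sinh=1.443930; start (x,ẋ)=(-0.134200, 0.539400) → end (x,ẋ)=(0.059095, 0.719342)
phase 2: p=0.2985, T=0.375, ωT=1.279238, cosh=1.936074, sinh=1.657824; start (x,ẋ)=(0.059095, 0.719342) → end (x,ẋ)=(0.184581, 0.038785)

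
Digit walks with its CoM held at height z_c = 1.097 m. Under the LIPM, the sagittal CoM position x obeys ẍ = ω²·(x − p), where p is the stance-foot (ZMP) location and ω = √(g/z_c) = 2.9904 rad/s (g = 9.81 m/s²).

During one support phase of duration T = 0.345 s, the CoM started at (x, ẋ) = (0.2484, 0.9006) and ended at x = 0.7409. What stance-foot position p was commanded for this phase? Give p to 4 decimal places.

ωT = 2.9904·0.345 = 1.031688; cosh(ωT) = 1.581101, sinh(ωT) = 1.224697
x(T) = p + (x₀−p)·cosh(ωT) + (ẋ₀/ω)·sinh(ωT) ⇒ p·(1 − cosh) = x(T) − x₀·cosh − (ẋ₀/ω)·sinh
numerator   = 0.7409 − (0.2484)·1.581101 − (0.9006/2.9904)·1.224697 = -0.020680
denominator = 1 − 1.581101 = -0.581101
p = -0.020680 / -0.581101 = 0.0356

p = 0.0356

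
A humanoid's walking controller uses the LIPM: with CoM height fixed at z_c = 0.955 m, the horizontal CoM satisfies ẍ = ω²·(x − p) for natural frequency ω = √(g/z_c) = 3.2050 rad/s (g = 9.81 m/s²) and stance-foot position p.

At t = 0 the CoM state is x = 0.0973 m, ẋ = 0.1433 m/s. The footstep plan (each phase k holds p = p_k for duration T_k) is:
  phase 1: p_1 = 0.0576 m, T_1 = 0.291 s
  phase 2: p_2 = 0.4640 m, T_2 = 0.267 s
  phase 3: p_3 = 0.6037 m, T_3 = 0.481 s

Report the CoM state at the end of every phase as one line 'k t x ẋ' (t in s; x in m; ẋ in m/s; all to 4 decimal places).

phase 1: p=0.0576, T=0.291, ωT=0.932655, cosh=1.467377, sinh=1.073870; start (x,ẋ)=(0.097300, 0.143300) → end (x,ẋ)=(0.163869, 0.346913)
phase 2: p=0.4640, T=0.267, ωT=0.855735, cosh=1.389037, sinh=0.964066; start (x,ẋ)=(0.163869, 0.346913) → end (x,ẋ)=(0.151459, -0.445480)
phase 3: p=0.6037, T=0.481, ωT=1.541605, cosh=2.443060, sinh=2.229023; start (x,ẋ)=(0.151459, -0.445480) → end (x,ẋ)=(-0.810976, -4.319154)

1 0.2910 0.1639 0.3469
2 0.5580 0.1515 -0.4455
3 1.0390 -0.8110 -4.3192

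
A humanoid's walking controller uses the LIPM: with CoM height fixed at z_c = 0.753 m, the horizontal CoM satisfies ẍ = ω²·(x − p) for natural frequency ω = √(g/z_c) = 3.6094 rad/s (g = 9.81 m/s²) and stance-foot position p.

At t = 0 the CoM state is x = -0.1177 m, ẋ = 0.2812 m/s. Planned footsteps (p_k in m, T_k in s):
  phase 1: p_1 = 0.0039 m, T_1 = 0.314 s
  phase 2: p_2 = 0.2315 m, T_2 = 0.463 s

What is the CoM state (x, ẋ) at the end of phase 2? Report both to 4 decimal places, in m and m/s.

x = -0.7620, ẋ = -3.3880

phase 1: p=0.0039, T=0.314, ωT=1.133352, cosh=1.714001, sinh=1.392048; start (x,ẋ)=(-0.117700, 0.281200) → end (x,ẋ)=(-0.096071, -0.128997)
phase 2: p=0.2315, T=0.463, ωT=1.671152, cosh=2.753161, sinh=2.565131; start (x,ẋ)=(-0.096071, -0.128997) → end (x,ẋ)=(-0.762032, -3.387996)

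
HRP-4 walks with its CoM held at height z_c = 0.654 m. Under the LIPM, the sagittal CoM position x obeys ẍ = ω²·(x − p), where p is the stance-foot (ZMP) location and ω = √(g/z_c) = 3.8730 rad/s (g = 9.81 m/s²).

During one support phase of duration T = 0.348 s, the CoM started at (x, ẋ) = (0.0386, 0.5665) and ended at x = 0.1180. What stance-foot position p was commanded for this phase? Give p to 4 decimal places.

p = 0.2122

ωT = 3.8730·0.348 = 1.347804; cosh(ωT) = 2.054387, sinh(ωT) = 1.794577
x(T) = p + (x₀−p)·cosh(ωT) + (ẋ₀/ω)·sinh(ωT) ⇒ p·(1 − cosh) = x(T) − x₀·cosh − (ẋ₀/ω)·sinh
numerator   = 0.1180 − (0.0386)·2.054387 − (0.5665/3.8730)·1.794577 = -0.223790
denominator = 1 − 2.054387 = -1.054387
p = -0.223790 / -1.054387 = 0.2122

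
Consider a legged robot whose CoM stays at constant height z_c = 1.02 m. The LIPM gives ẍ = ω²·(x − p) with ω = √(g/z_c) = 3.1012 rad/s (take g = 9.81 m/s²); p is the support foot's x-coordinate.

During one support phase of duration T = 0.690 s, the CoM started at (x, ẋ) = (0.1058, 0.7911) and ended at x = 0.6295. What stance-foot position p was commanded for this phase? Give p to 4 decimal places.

ωT = 3.1012·0.690 = 2.139828; cosh(ωT) = 4.307825, sinh(ωT) = 4.190150
x(T) = p + (x₀−p)·cosh(ωT) + (ẋ₀/ω)·sinh(ωT) ⇒ p·(1 − cosh) = x(T) − x₀·cosh − (ẋ₀/ω)·sinh
numerator   = 0.6295 − (0.1058)·4.307825 − (0.7911/3.1012)·4.190150 = -0.895154
denominator = 1 − 4.307825 = -3.307825
p = -0.895154 / -3.307825 = 0.2706

p = 0.2706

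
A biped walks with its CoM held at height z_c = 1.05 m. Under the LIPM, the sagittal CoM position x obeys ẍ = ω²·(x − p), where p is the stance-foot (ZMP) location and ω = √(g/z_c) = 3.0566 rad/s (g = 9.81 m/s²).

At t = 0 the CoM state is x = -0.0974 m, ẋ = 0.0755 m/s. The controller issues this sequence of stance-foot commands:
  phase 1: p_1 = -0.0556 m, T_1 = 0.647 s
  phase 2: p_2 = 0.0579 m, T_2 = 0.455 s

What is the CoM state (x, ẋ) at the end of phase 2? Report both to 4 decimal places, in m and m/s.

phase 1: p=-0.0556, T=0.647, ωT=1.977620, cosh=3.681963, sinh=3.543564; start (x,ẋ)=(-0.097400, 0.075500) → end (x,ẋ)=(-0.121978, -0.174758)
phase 2: p=0.0579, T=0.455, ωT=1.390753, cosh=2.133381, sinh=1.884493; start (x,ẋ)=(-0.121978, -0.174758) → end (x,ẋ)=(-0.433592, -1.408948)

x = -0.4336, ẋ = -1.4089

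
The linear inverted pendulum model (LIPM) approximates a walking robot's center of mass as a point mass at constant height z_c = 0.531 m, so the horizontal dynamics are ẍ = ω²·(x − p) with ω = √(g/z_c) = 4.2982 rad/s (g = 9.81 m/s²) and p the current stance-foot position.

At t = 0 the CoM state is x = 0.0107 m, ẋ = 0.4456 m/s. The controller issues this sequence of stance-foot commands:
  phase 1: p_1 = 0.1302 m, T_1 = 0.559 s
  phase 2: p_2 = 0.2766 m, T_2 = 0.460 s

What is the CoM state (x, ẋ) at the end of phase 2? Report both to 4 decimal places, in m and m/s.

x = -0.8954, ẋ = -4.9383

phase 1: p=0.1302, T=0.559, ωT=2.402694, cosh=5.571692, sinh=5.481218; start (x,ẋ)=(0.010700, 0.445600) → end (x,ẋ)=(0.032628, -0.332599)
phase 2: p=0.2766, T=0.460, ωT=1.977172, cosh=3.680375, sinh=3.541915; start (x,ẋ)=(0.032628, -0.332599) → end (x,ẋ)=(-0.895386, -4.938286)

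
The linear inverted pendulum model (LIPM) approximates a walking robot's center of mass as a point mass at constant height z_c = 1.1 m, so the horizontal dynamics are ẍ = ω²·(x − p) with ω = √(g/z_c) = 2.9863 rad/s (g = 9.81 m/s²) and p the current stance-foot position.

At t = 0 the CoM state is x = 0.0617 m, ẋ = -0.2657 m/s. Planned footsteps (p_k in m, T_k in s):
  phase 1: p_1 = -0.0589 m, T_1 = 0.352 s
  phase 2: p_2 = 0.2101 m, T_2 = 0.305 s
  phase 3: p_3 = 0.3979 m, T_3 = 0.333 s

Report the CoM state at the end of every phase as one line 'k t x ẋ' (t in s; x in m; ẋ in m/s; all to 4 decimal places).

phase 1: p=-0.0589, T=0.352, ωT=1.051178, cosh=1.605272, sinh=1.255746; start (x,ẋ)=(0.061700, -0.265700) → end (x,ẋ)=(0.022968, 0.025733)
phase 2: p=0.2101, T=0.305, ωT=0.910821, cosh=1.444279, sinh=1.042085; start (x,ẋ)=(0.022968, 0.025733) → end (x,ẋ)=(-0.051191, -0.545184)
phase 3: p=0.3979, T=0.333, ωT=0.994438, cosh=1.536568, sinh=1.166637; start (x,ẋ)=(-0.051191, -0.545184) → end (x,ẋ)=(-0.505141, -2.402310)

1 0.3520 0.0230 0.0257
2 0.6570 -0.0512 -0.5452
3 0.9900 -0.5051 -2.4023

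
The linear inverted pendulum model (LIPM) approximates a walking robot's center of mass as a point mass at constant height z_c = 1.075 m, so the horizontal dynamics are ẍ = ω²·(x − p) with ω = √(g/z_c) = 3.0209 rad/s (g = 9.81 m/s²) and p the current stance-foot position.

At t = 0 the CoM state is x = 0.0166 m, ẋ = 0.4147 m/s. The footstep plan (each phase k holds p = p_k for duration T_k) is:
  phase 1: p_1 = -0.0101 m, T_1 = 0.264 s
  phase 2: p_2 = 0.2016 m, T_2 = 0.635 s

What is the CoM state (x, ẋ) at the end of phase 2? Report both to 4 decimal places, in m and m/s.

phase 1: p=-0.0101, T=0.264, ωT=0.797518, cosh=1.335234, sinh=0.884789; start (x,ẋ)=(0.016600, 0.414700) → end (x,ẋ)=(0.147012, 0.625087)
phase 2: p=0.2016, T=0.635, ωT=1.918272, cosh=3.478020, sinh=3.331159; start (x,ẋ)=(0.147012, 0.625087) → end (x,ẋ)=(0.701027, 1.624739)

x = 0.7010, ẋ = 1.6247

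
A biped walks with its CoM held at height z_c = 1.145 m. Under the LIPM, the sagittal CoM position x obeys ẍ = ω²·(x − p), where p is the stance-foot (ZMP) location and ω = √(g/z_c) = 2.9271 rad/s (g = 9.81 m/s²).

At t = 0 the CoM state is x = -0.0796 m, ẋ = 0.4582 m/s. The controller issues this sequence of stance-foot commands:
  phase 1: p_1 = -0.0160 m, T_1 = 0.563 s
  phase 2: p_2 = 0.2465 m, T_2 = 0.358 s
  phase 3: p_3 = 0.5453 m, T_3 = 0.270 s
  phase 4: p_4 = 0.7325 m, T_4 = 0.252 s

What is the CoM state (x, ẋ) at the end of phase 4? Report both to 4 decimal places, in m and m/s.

x = 1.2080, ẋ = 1.9115

phase 1: p=-0.0160, T=0.563, ωT=1.647957, cosh=2.694398, sinh=2.501956; start (x,ẋ)=(-0.079600, 0.458200) → end (x,ẋ)=(0.204285, 0.768800)
phase 2: p=0.2465, T=0.358, ωT=1.047902, cosh=1.601167, sinh=1.250494; start (x,ẋ)=(0.204285, 0.768800) → end (x,ẋ)=(0.507349, 1.076459)
phase 3: p=0.5453, T=0.270, ωT=0.790317, cosh=1.328898, sinh=0.875197; start (x,ẋ)=(0.507349, 1.076459) → end (x,ẋ)=(0.816726, 1.333281)
phase 4: p=0.7325, T=0.252, ωT=0.737629, cosh=1.284609, sinh=0.806363; start (x,ẋ)=(0.816726, 1.333281) → end (x,ẋ)=(1.207992, 1.911543)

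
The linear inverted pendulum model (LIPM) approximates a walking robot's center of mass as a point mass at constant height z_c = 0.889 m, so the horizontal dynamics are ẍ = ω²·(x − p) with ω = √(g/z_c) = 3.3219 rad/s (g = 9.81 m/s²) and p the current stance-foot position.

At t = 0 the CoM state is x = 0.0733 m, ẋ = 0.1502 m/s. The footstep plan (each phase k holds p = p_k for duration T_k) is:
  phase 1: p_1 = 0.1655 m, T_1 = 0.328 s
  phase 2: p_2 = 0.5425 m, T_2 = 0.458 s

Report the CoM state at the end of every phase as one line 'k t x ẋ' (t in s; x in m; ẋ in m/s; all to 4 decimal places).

1 0.3280 0.0725 -0.1552
2 0.7860 -0.6866 -3.7759

phase 1: p=0.1655, T=0.328, ωT=1.089583, cosh=1.654696, sinh=1.318339; start (x,ẋ)=(0.073300, 0.150200) → end (x,ẋ)=(0.072546, -0.155244)
phase 2: p=0.5425, T=0.458, ωT=1.521430, cosh=2.398584, sinh=2.180185; start (x,ẋ)=(0.072546, -0.155244) → end (x,ẋ)=(-0.686613, -3.775942)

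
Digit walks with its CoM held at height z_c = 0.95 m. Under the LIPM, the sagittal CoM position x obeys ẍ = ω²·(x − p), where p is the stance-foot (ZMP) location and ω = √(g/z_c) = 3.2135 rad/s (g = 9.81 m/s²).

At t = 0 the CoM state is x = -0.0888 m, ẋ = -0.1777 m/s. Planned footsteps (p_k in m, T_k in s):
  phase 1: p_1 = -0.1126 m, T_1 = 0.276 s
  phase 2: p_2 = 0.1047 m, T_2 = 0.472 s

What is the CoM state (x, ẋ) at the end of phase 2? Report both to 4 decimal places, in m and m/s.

phase 1: p=-0.1126, T=0.276, ωT=0.886926, cosh=1.419788, sinh=1.007868; start (x,ẋ)=(-0.088800, -0.177700) → end (x,ẋ)=(-0.134542, -0.175213)
phase 2: p=0.1047, T=0.472, ωT=1.516772, cosh=2.388454, sinh=2.169035; start (x,ẋ)=(-0.134542, -0.175213) → end (x,ẋ)=(-0.584984, -2.086053)

x = -0.5850, ẋ = -2.0861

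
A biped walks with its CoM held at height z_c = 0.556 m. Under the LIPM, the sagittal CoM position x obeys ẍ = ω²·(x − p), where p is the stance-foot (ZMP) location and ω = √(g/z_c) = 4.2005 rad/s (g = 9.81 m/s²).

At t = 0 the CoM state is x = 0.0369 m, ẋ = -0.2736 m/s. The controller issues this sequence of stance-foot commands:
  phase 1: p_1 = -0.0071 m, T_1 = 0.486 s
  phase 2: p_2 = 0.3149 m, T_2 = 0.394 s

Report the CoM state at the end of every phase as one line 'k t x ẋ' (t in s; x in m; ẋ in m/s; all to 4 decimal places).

phase 1: p=-0.0071, T=0.486, ωT=2.041443, cosh=3.915778, sinh=3.785937; start (x,ẋ)=(0.036900, -0.273600) → end (x,ẋ)=(-0.081403, -0.371632)
phase 2: p=0.3149, T=0.394, ωT=1.654997, cosh=2.712078, sinh=2.520986; start (x,ẋ)=(-0.081403, -0.371632) → end (x,ẋ)=(-0.982945, -5.204509)

1 0.4860 -0.0814 -0.3716
2 0.8800 -0.9829 -5.2045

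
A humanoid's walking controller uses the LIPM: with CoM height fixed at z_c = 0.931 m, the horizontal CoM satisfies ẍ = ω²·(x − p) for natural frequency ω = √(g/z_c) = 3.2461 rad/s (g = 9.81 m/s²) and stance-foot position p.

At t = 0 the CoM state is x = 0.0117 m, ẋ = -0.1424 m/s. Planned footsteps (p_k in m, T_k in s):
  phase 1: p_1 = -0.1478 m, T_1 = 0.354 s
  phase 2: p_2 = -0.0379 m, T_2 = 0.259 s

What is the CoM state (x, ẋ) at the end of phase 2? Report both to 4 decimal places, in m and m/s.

phase 1: p=-0.1478, T=0.354, ωT=1.149119, cosh=1.736164, sinh=1.419249; start (x,ẋ)=(0.011700, -0.142400) → end (x,ẋ)=(0.066859, 0.487590)
phase 2: p=-0.0379, T=0.259, ωT=0.840740, cosh=1.374736, sinh=0.943345; start (x,ẋ)=(0.066859, 0.487590) → end (x,ẋ)=(0.247813, 0.991099)

x = 0.2478, ẋ = 0.9911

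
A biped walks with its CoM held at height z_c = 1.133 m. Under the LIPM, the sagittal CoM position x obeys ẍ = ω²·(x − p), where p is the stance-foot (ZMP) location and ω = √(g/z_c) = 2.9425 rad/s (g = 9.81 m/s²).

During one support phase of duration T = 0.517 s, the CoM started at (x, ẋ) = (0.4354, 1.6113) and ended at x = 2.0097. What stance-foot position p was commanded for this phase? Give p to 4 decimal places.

p = 0.1632

ωT = 2.9425·0.517 = 1.521273; cosh(ωT) = 2.398240, sinh(ωT) = 2.179807
x(T) = p + (x₀−p)·cosh(ωT) + (ẋ₀/ω)·sinh(ωT) ⇒ p·(1 − cosh) = x(T) − x₀·cosh − (ẋ₀/ω)·sinh
numerator   = 2.0097 − (0.4354)·2.398240 − (1.6113/2.9425)·2.179807 = -0.228146
denominator = 1 − 2.398240 = -1.398240
p = -0.228146 / -1.398240 = 0.1632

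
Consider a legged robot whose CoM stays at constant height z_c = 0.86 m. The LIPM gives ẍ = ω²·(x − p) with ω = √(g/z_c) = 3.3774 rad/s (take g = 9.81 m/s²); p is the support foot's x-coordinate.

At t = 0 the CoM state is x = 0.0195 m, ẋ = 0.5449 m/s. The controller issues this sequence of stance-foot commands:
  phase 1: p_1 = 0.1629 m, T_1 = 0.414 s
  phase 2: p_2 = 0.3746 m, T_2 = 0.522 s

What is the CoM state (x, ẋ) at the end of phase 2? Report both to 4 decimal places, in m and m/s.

x = -0.0555, ẋ = -1.2862

phase 1: p=0.1629, T=0.414, ωT=1.398244, cosh=2.147557, sinh=1.900527; start (x,ẋ)=(0.019500, 0.544900) → end (x,ẋ)=(0.161566, 0.249742)
phase 2: p=0.3746, T=0.522, ωT=1.763003, cosh=3.000723, sinh=2.829194; start (x,ẋ)=(0.161566, 0.249742) → end (x,ẋ)=(-0.055451, -1.286202)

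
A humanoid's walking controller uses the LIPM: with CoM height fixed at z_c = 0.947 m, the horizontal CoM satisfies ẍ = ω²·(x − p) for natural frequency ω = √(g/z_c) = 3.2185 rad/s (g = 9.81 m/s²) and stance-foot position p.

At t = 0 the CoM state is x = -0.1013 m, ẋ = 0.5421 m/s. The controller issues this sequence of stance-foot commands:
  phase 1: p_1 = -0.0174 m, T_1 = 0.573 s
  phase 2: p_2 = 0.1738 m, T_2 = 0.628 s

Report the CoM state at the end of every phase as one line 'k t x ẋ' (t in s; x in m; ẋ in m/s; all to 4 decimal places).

phase 1: p=-0.0174, T=0.573, ωT=1.844200, cosh=3.240597, sinh=3.082445; start (x,ẋ)=(-0.101300, 0.542100) → end (x,ẋ)=(0.229898, 0.924368)
phase 2: p=0.1738, T=0.628, ωT=2.021218, cosh=3.840003, sinh=3.707509; start (x,ẋ)=(0.229898, 0.924368) → end (x,ẋ)=(1.454030, 4.218972)

1 0.5730 0.2299 0.9244
2 1.2010 1.4540 4.2190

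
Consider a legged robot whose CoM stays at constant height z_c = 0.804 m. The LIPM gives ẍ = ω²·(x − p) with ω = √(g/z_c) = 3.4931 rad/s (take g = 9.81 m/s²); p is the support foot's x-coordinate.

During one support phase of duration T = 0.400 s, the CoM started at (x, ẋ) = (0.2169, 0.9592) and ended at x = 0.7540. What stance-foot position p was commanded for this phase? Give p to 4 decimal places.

p = 0.2031

ωT = 3.4931·0.400 = 1.397240; cosh(ωT) = 2.145651, sinh(ωT) = 1.898372
x(T) = p + (x₀−p)·cosh(ωT) + (ẋ₀/ω)·sinh(ωT) ⇒ p·(1 − cosh) = x(T) − x₀·cosh − (ẋ₀/ω)·sinh
numerator   = 0.7540 − (0.2169)·2.145651 − (0.9592/3.4931)·1.898372 = -0.232682
denominator = 1 − 2.145651 = -1.145651
p = -0.232682 / -1.145651 = 0.2031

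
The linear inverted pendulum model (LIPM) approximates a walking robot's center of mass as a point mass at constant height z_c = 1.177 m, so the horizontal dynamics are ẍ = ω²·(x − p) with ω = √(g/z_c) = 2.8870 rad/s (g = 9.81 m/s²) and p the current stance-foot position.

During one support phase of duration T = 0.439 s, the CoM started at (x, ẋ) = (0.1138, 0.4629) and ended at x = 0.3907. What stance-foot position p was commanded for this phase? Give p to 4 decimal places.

p = 0.0977

ωT = 2.8870·0.439 = 1.267393; cosh(ωT) = 1.916573, sinh(ωT) = 1.635008
x(T) = p + (x₀−p)·cosh(ωT) + (ẋ₀/ω)·sinh(ωT) ⇒ p·(1 − cosh) = x(T) − x₀·cosh − (ẋ₀/ω)·sinh
numerator   = 0.3907 − (0.1138)·1.916573 − (0.4629/2.8870)·1.635008 = -0.089562
denominator = 1 − 1.916573 = -0.916573
p = -0.089562 / -0.916573 = 0.0977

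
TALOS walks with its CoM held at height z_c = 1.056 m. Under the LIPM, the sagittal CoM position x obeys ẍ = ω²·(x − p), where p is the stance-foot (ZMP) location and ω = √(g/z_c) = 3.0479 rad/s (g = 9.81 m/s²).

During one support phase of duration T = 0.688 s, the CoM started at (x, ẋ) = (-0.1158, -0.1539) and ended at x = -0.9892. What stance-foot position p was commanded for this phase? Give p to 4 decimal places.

ωT = 3.0479·0.688 = 2.096955; cosh(ωT) = 4.132087, sinh(ωT) = 4.009257
x(T) = p + (x₀−p)·cosh(ωT) + (ẋ₀/ω)·sinh(ωT) ⇒ p·(1 − cosh) = x(T) − x₀·cosh − (ẋ₀/ω)·sinh
numerator   = -0.9892 − (-0.1158)·4.132087 − (-0.1539/3.0479)·4.009257 = -0.308262
denominator = 1 − 4.132087 = -3.132087
p = -0.308262 / -3.132087 = 0.0984

p = 0.0984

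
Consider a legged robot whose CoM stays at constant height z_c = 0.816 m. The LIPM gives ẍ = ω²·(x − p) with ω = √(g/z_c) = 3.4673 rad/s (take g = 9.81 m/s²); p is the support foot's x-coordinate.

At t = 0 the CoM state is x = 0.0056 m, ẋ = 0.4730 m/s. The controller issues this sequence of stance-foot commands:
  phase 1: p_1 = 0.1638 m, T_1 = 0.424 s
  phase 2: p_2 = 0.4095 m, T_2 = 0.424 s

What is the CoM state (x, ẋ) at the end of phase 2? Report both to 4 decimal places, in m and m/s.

x = -0.3670, ẋ = -2.4424

phase 1: p=0.1638, T=0.424, ωT=1.470135, cosh=2.289859, sinh=2.059964; start (x,ẋ)=(0.005600, 0.473000) → end (x,ẋ)=(0.082559, -0.046843)
phase 2: p=0.4095, T=0.424, ωT=1.470135, cosh=2.289859, sinh=2.059964; start (x,ẋ)=(0.082559, -0.046843) → end (x,ẋ)=(-0.366978, -2.442442)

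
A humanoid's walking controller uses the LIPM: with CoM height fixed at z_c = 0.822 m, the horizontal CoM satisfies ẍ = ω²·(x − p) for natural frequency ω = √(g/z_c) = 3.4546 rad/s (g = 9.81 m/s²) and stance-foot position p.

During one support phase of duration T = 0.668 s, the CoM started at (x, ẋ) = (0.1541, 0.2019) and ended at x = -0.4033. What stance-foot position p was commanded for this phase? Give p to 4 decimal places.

p = 0.3622

ωT = 3.4546·0.668 = 2.307673; cosh(ωT) = 5.075250, sinh(ωT) = 4.975757
x(T) = p + (x₀−p)·cosh(ωT) + (ẋ₀/ω)·sinh(ωT) ⇒ p·(1 − cosh) = x(T) − x₀·cosh − (ẋ₀/ω)·sinh
numerator   = -0.4033 − (0.1541)·5.075250 − (0.2019/3.4546)·4.975757 = -1.476198
denominator = 1 − 5.075250 = -4.075250
p = -1.476198 / -4.075250 = 0.3622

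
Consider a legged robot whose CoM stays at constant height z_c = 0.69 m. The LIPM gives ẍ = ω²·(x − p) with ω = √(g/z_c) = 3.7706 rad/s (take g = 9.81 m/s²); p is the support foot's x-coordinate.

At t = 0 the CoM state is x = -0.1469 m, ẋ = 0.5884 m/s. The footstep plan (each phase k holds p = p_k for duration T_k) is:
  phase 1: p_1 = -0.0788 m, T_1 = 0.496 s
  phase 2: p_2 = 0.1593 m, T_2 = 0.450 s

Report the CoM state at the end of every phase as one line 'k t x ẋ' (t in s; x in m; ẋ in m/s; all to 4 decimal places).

phase 1: p=-0.0788, T=0.496, ωT=1.870218, cosh=3.321899, sinh=3.167809; start (x,ẋ)=(-0.146900, 0.588400) → end (x,ẋ)=(0.189313, 1.141182)
phase 2: p=0.1593, T=0.450, ωT=1.696770, cosh=2.819785, sinh=2.636510; start (x,ẋ)=(0.189313, 1.141182) → end (x,ẋ)=(1.041879, 3.516259)

1 0.4960 0.1893 1.1412
2 0.9460 1.0419 3.5163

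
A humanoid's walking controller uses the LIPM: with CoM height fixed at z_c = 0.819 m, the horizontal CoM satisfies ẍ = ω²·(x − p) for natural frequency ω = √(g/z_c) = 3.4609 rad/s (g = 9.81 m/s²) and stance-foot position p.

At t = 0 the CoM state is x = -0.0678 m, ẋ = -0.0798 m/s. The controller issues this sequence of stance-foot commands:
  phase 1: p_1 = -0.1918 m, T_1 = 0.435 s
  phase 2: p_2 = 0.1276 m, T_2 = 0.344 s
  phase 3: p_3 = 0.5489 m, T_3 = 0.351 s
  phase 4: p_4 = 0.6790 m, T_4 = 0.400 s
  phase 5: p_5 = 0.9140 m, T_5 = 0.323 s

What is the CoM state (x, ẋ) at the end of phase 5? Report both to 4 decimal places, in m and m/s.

x = 0.2101, ẋ = -2.0904

phase 1: p=-0.1918, T=0.435, ωT=1.505491, cosh=2.364138, sinh=2.142230; start (x,ẋ)=(-0.067800, -0.079800) → end (x,ẋ)=(0.051958, 0.730683)
phase 2: p=0.1276, T=0.344, ωT=1.190550, cosh=1.796471, sinh=1.492417; start (x,ẋ)=(0.051958, 0.730683) → end (x,ẋ)=(0.306799, 0.921955)
phase 3: p=0.5489, T=0.351, ωT=1.214776, cosh=1.833158, sinh=1.536381; start (x,ẋ)=(0.306799, 0.921955) → end (x,ẋ)=(0.514370, 0.402774)
phase 4: p=0.6790, T=0.400, ωT=1.384360, cosh=2.121377, sinh=1.870893; start (x,ẋ)=(0.514370, 0.402774) → end (x,ẋ)=(0.547489, -0.211541)
phase 5: p=0.9140, T=0.323, ωT=1.117871, cosh=1.692655, sinh=1.365680; start (x,ẋ)=(0.547489, -0.211541) → end (x,ẋ)=(0.210148, -2.090374)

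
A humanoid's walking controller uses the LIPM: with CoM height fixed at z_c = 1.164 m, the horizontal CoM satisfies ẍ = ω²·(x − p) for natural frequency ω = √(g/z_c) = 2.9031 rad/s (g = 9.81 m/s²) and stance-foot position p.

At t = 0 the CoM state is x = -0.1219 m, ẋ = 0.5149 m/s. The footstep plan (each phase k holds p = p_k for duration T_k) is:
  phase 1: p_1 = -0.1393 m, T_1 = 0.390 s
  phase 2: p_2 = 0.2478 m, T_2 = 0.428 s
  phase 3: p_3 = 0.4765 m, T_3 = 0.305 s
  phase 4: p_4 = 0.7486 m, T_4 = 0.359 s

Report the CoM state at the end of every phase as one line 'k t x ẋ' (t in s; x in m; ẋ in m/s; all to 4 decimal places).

1 0.3900 0.1370 0.9519
2 0.8180 0.5606 1.2758
3 1.1230 1.0378 2.0551
4 1.4820 2.0884 4.3183

phase 1: p=-0.1393, T=0.390, ωT=1.132209, cosh=1.712411, sinh=1.390091; start (x,ẋ)=(-0.121900, 0.514900) → end (x,ẋ)=(0.137045, 0.951940)
phase 2: p=0.2478, T=0.428, ωT=1.242527, cosh=1.876505, sinh=1.587851; start (x,ẋ)=(0.137045, 0.951940) → end (x,ẋ)=(0.560632, 1.275775)
phase 3: p=0.4765, T=0.305, ωT=0.885445, cosh=1.418297, sinh=1.005767; start (x,ẋ)=(0.560632, 1.275775) → end (x,ẋ)=(1.037811, 2.055081)
phase 4: p=0.7486, T=0.359, ωT=1.042213, cosh=1.594079, sinh=1.241406; start (x,ẋ)=(1.037811, 2.055081) → end (x,ẋ)=(2.088407, 4.318257)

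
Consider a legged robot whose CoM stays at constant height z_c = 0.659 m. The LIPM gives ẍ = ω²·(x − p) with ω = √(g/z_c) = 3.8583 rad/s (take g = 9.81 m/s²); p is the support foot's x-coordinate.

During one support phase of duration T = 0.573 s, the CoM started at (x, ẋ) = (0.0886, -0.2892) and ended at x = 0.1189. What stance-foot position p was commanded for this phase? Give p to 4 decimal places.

p = -0.0132

ωT = 3.8583·0.573 = 2.210806; cosh(ωT) = 4.616339, sinh(ωT) = 4.506727
x(T) = p + (x₀−p)·cosh(ωT) + (ẋ₀/ω)·sinh(ωT) ⇒ p·(1 − cosh) = x(T) − x₀·cosh − (ẋ₀/ω)·sinh
numerator   = 0.1189 − (0.0886)·4.616339 − (-0.2892/3.8583)·4.506727 = 0.047695
denominator = 1 − 4.616339 = -3.616339
p = 0.047695 / -3.616339 = -0.0132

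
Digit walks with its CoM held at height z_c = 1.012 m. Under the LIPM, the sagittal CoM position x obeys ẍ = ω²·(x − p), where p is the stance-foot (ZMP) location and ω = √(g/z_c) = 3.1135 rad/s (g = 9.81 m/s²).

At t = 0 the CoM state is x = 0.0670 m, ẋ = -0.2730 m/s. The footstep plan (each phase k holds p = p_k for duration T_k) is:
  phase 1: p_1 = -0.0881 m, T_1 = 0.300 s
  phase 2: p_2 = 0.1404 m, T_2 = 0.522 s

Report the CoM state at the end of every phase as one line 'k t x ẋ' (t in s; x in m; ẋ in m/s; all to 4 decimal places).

1 0.3000 0.0454 0.1186
2 0.8220 -0.0173 -0.4095

phase 1: p=-0.0881, T=0.300, ωT=0.934050, cosh=1.468877, sinh=1.075918; start (x,ẋ)=(0.067000, -0.273000) → end (x,ẋ)=(0.045383, 0.118561)
phase 2: p=0.1404, T=0.522, ωT=1.625247, cosh=2.638268, sinh=2.441405; start (x,ẋ)=(0.045383, 0.118561) → end (x,ẋ)=(-0.017311, -0.409454)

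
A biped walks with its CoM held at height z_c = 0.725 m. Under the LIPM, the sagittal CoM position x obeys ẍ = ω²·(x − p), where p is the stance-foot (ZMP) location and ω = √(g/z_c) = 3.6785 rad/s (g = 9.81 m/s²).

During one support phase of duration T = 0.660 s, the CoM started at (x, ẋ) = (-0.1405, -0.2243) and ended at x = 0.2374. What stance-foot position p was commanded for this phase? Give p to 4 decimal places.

ωT = 3.6785·0.660 = 2.427810; cosh(ωT) = 5.711132, sinh(ωT) = 5.622902
x(T) = p + (x₀−p)·cosh(ωT) + (ẋ₀/ω)·sinh(ωT) ⇒ p·(1 − cosh) = x(T) − x₀·cosh − (ẋ₀/ω)·sinh
numerator   = 0.2374 − (-0.1405)·5.711132 − (-0.2243/3.6785)·5.622902 = 1.382676
denominator = 1 − 5.711132 = -4.711132
p = 1.382676 / -4.711132 = -0.2935

p = -0.2935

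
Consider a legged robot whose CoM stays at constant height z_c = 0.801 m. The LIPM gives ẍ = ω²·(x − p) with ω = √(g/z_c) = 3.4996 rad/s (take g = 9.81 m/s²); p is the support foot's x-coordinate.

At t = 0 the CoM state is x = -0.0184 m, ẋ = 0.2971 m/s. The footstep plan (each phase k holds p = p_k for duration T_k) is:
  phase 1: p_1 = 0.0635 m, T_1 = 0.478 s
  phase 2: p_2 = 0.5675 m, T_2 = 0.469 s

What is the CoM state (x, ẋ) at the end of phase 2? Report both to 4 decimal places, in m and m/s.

phase 1: p=0.0635, T=0.478, ωT=1.672809, cosh=2.757414, sinh=2.569695; start (x,ẋ)=(-0.018400, 0.297100) → end (x,ẋ)=(0.055823, 0.082709)
phase 2: p=0.5675, T=0.469, ωT=1.641312, cosh=2.677833, sinh=2.484107; start (x,ẋ)=(0.055823, 0.082709) → end (x,ẋ)=(-0.743976, -4.226722)

x = -0.7440, ẋ = -4.2267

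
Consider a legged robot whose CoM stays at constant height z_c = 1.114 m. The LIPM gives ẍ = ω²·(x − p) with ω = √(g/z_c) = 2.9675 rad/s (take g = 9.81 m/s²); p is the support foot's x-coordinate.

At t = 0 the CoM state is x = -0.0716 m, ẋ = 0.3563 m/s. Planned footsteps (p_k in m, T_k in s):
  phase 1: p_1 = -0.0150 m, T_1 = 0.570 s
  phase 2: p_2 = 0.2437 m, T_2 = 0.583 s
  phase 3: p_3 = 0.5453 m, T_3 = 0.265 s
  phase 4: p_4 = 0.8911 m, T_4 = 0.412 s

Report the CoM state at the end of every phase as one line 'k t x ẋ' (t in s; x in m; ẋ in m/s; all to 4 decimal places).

phase 1: p=-0.0150, T=0.570, ωT=1.691475, cosh=2.805864, sinh=2.621616; start (x,ẋ)=(-0.071600, 0.356300) → end (x,ẋ)=(0.140959, 0.559401)
phase 2: p=0.2437, T=0.583, ωT=1.730052, cosh=2.909113, sinh=2.731837; start (x,ẋ)=(0.140959, 0.559401) → end (x,ẋ)=(0.459791, 0.794466)
phase 3: p=0.5453, T=0.265, ωT=0.786388, cosh=1.325469, sinh=0.869982; start (x,ẋ)=(0.459791, 0.794466) → end (x,ẋ)=(0.664874, 0.832284)
phase 4: p=0.8911, T=0.412, ωT=1.222610, cosh=1.845250, sinh=1.550790; start (x,ẋ)=(0.664874, 0.832284) → end (x,ẋ)=(0.908601, 0.494687)

1 0.5700 0.1410 0.5594
2 1.1530 0.4598 0.7945
3 1.4180 0.6649 0.8323
4 1.8300 0.9086 0.4947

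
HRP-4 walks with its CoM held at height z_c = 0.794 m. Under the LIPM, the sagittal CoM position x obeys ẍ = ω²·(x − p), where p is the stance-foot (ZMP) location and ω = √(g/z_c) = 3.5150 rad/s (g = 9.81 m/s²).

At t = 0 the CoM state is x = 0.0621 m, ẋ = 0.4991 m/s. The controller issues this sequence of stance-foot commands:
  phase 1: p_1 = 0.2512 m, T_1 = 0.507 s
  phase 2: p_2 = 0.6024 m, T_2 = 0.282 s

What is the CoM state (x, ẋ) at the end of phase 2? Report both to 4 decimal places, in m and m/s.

x = -0.3234, ẋ = -2.7234

phase 1: p=0.2512, T=0.507, ωT=1.782105, cosh=3.055318, sinh=2.887034; start (x,ẋ)=(0.062100, 0.499100) → end (x,ẋ)=(0.083374, -0.394064)
phase 2: p=0.6024, T=0.282, ωT=0.991230, cosh=1.532833, sinh=1.161713; start (x,ẋ)=(0.083374, -0.394064) → end (x,ẋ)=(-0.323420, -2.723438)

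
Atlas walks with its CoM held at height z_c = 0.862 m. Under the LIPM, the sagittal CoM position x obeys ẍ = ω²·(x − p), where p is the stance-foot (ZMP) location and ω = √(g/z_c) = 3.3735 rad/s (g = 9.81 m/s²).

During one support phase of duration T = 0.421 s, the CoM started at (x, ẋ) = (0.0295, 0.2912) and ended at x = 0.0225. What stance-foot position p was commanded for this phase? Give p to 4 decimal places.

ωT = 3.3735·0.421 = 1.420243; cosh(ωT) = 2.189892, sinh(ωT) = 1.948236
x(T) = p + (x₀−p)·cosh(ωT) + (ẋ₀/ω)·sinh(ωT) ⇒ p·(1 − cosh) = x(T) − x₀·cosh − (ẋ₀/ω)·sinh
numerator   = 0.0225 − (0.0295)·2.189892 − (0.2912/3.3735)·1.948236 = -0.210273
denominator = 1 − 2.189892 = -1.189892
p = -0.210273 / -1.189892 = 0.1767

p = 0.1767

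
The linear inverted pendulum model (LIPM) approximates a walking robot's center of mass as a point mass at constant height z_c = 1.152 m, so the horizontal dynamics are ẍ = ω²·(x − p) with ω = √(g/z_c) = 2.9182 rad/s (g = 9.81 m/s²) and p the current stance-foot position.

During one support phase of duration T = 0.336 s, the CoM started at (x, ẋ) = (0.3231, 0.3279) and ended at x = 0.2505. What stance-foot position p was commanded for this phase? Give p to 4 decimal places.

ωT = 2.9182·0.336 = 0.980515; cosh(ωT) = 1.520474, sinh(ωT) = 1.145356
x(T) = p + (x₀−p)·cosh(ωT) + (ẋ₀/ω)·sinh(ωT) ⇒ p·(1 − cosh) = x(T) − x₀·cosh − (ẋ₀/ω)·sinh
numerator   = 0.2505 − (0.3231)·1.520474 − (0.3279/2.9182)·1.145356 = -0.369462
denominator = 1 − 1.520474 = -0.520474
p = -0.369462 / -0.520474 = 0.7099

p = 0.7099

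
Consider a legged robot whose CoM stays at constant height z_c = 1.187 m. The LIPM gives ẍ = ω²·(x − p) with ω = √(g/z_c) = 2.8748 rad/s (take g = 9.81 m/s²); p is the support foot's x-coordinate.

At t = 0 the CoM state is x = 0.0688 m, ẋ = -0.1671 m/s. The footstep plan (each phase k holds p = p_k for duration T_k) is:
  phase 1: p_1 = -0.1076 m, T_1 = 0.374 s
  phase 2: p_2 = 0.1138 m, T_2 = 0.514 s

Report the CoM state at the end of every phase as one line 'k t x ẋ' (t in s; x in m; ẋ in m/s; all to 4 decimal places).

1 0.3740 0.1057 0.3832
2 0.8880 0.3720 0.8351

phase 1: p=-0.1076, T=0.374, ωT=1.075175, cosh=1.635872, sinh=1.294634; start (x,ẋ)=(0.068800, -0.167100) → end (x,ẋ)=(0.105716, 0.383174)
phase 2: p=0.1138, T=0.514, ωT=1.477647, cosh=2.305398, sinh=2.077224; start (x,ẋ)=(0.105716, 0.383174) → end (x,ẋ)=(0.372031, 0.835095)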